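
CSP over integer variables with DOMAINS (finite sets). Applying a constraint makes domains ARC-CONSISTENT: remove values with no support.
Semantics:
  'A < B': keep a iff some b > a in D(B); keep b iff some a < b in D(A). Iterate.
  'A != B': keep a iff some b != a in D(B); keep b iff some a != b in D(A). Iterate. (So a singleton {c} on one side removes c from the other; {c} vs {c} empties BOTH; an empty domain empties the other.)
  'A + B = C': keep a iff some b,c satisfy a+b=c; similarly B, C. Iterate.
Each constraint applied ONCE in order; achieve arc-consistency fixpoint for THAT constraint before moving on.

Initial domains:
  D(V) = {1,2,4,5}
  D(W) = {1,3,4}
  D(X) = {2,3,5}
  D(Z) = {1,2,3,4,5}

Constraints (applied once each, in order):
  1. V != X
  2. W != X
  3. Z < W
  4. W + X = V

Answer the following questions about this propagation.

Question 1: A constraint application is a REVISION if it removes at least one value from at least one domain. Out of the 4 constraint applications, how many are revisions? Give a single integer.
Constraint 1 (V != X) on D(V)={1,2,4,5} D(X)={2,3,5}: no change => not a revision
Constraint 2 (W != X) on D(W)={1,3,4} D(X)={2,3,5}: no change => not a revision
Constraint 3 (Z < W) on D(Z)={1,2,3,4,5} D(W)={1,3,4}: Z {1,2,3,4,5}->{1,2,3}; W {1,3,4}->{3,4} => REVISION
Constraint 4 (W + X = V) on D(W)={3,4} D(X)={2,3,5} D(V)={1,2,4,5}: W {3,4}->{3}; X {2,3,5}->{2}; V {1,2,4,5}->{5} => REVISION
Total revisions = 2

Answer: 2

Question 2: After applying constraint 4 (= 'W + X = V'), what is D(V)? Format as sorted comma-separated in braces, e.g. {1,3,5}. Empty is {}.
Constraint 1 (V != X) on D(V)={1,2,4,5} D(X)={2,3,5}: no change
Constraint 2 (W != X) on D(W)={1,3,4} D(X)={2,3,5}: no change
Constraint 3 (Z < W) on D(Z)={1,2,3,4,5} D(W)={1,3,4}: Z {1,2,3,4,5}->{1,2,3}; W {1,3,4}->{3,4}
Constraint 4 (W + X = V) on D(W)={3,4} D(X)={2,3,5} D(V)={1,2,4,5}: W {3,4}->{3}; X {2,3,5}->{2}; V {1,2,4,5}->{5}
So after constraint 4: D(V) = {5}

Answer: {5}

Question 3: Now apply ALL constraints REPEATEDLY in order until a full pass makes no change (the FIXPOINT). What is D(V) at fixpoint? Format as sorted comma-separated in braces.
pass 0 (initial): D(V)={1,2,4,5}
pass 1: V {1,2,4,5}->{5}; W {1,3,4}->{3}; X {2,3,5}->{2}; Z {1,2,3,4,5}->{1,2,3}
pass 2: Z {1,2,3}->{1,2}
pass 3: no change
Fixpoint after 3 passes: D(V) = {5}

Answer: {5}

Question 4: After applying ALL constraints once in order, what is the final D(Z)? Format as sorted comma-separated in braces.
Answer: {1,2,3}

Derivation:
Constraint 1 (V != X) on D(V)={1,2,4,5} D(X)={2,3,5}: no change
Constraint 2 (W != X) on D(W)={1,3,4} D(X)={2,3,5}: no change
Constraint 3 (Z < W) on D(Z)={1,2,3,4,5} D(W)={1,3,4}: Z {1,2,3,4,5}->{1,2,3}; W {1,3,4}->{3,4}
Constraint 4 (W + X = V) on D(W)={3,4} D(X)={2,3,5} D(V)={1,2,4,5}: W {3,4}->{3}; X {2,3,5}->{2}; V {1,2,4,5}->{5}
So after all 4 constraints: D(Z) = {1,2,3}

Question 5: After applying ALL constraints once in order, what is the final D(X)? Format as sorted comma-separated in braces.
Answer: {2}

Derivation:
Constraint 1 (V != X) on D(V)={1,2,4,5} D(X)={2,3,5}: no change
Constraint 2 (W != X) on D(W)={1,3,4} D(X)={2,3,5}: no change
Constraint 3 (Z < W) on D(Z)={1,2,3,4,5} D(W)={1,3,4}: Z {1,2,3,4,5}->{1,2,3}; W {1,3,4}->{3,4}
Constraint 4 (W + X = V) on D(W)={3,4} D(X)={2,3,5} D(V)={1,2,4,5}: W {3,4}->{3}; X {2,3,5}->{2}; V {1,2,4,5}->{5}
So after all 4 constraints: D(X) = {2}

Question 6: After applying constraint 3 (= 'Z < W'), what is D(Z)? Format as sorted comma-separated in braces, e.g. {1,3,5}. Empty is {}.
Constraint 1 (V != X) on D(V)={1,2,4,5} D(X)={2,3,5}: no change
Constraint 2 (W != X) on D(W)={1,3,4} D(X)={2,3,5}: no change
Constraint 3 (Z < W) on D(Z)={1,2,3,4,5} D(W)={1,3,4}: Z {1,2,3,4,5}->{1,2,3}; W {1,3,4}->{3,4}
So after constraint 3: D(Z) = {1,2,3}

Answer: {1,2,3}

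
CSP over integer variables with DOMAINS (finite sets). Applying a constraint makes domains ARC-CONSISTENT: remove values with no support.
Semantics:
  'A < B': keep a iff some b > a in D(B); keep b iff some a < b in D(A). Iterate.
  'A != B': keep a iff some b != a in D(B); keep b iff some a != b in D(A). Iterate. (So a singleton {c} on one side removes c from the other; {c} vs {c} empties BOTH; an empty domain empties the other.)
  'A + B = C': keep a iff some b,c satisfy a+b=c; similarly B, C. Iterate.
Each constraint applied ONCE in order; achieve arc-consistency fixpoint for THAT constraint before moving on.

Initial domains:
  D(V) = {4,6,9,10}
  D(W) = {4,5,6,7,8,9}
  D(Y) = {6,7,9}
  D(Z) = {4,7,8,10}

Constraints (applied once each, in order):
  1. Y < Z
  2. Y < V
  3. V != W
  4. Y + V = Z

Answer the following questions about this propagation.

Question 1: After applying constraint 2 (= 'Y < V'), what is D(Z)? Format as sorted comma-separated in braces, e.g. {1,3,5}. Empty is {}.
Constraint 1 (Y < Z) on D(Y)={6,7,9} D(Z)={4,7,8,10}: Z {4,7,8,10}->{7,8,10}
Constraint 2 (Y < V) on D(Y)={6,7,9} D(V)={4,6,9,10}: V {4,6,9,10}->{9,10}
So after constraint 2: D(Z) = {7,8,10}

Answer: {7,8,10}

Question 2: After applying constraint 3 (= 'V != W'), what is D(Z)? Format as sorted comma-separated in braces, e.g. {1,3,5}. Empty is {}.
Constraint 1 (Y < Z) on D(Y)={6,7,9} D(Z)={4,7,8,10}: Z {4,7,8,10}->{7,8,10}
Constraint 2 (Y < V) on D(Y)={6,7,9} D(V)={4,6,9,10}: V {4,6,9,10}->{9,10}
Constraint 3 (V != W) on D(V)={9,10} D(W)={4,5,6,7,8,9}: no change
So after constraint 3: D(Z) = {7,8,10}

Answer: {7,8,10}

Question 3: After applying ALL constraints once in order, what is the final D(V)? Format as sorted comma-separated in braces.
Constraint 1 (Y < Z) on D(Y)={6,7,9} D(Z)={4,7,8,10}: Z {4,7,8,10}->{7,8,10}
Constraint 2 (Y < V) on D(Y)={6,7,9} D(V)={4,6,9,10}: V {4,6,9,10}->{9,10}
Constraint 3 (V != W) on D(V)={9,10} D(W)={4,5,6,7,8,9}: no change
Constraint 4 (Y + V = Z) on D(Y)={6,7,9} D(V)={9,10} D(Z)={7,8,10}: Y {6,7,9}->{}; V {9,10}->{}; Z {7,8,10}->{}
So after all 4 constraints: D(V) = {}

Answer: {}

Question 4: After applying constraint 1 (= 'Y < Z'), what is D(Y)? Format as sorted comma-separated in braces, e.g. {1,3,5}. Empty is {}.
Answer: {6,7,9}

Derivation:
Constraint 1 (Y < Z) on D(Y)={6,7,9} D(Z)={4,7,8,10}: Z {4,7,8,10}->{7,8,10}
So after constraint 1: D(Y) = {6,7,9}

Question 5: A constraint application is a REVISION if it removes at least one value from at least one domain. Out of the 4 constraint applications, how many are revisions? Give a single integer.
Constraint 1 (Y < Z) on D(Y)={6,7,9} D(Z)={4,7,8,10}: Z {4,7,8,10}->{7,8,10} => REVISION
Constraint 2 (Y < V) on D(Y)={6,7,9} D(V)={4,6,9,10}: V {4,6,9,10}->{9,10} => REVISION
Constraint 3 (V != W) on D(V)={9,10} D(W)={4,5,6,7,8,9}: no change => not a revision
Constraint 4 (Y + V = Z) on D(Y)={6,7,9} D(V)={9,10} D(Z)={7,8,10}: Y {6,7,9}->{}; V {9,10}->{}; Z {7,8,10}->{} => REVISION
Total revisions = 3

Answer: 3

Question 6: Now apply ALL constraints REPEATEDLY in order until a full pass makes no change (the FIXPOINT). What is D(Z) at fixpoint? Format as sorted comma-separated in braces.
pass 0 (initial): D(Z)={4,7,8,10}
pass 1: V {4,6,9,10}->{}; Y {6,7,9}->{}; Z {4,7,8,10}->{}
pass 2: W {4,5,6,7,8,9}->{}
pass 3: no change
Fixpoint after 3 passes: D(Z) = {}

Answer: {}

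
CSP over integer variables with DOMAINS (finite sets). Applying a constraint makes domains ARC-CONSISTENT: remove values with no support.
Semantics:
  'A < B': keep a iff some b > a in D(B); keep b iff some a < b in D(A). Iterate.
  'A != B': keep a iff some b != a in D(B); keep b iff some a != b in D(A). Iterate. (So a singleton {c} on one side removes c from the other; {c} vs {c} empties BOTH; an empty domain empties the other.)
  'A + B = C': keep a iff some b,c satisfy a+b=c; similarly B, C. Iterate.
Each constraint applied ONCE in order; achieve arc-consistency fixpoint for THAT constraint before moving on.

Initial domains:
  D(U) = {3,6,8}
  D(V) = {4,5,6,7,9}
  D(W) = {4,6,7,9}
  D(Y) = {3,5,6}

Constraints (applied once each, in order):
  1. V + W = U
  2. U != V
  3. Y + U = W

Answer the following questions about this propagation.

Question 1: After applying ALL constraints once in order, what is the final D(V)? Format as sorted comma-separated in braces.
Answer: {4}

Derivation:
Constraint 1 (V + W = U) on D(V)={4,5,6,7,9} D(W)={4,6,7,9} D(U)={3,6,8}: V {4,5,6,7,9}->{4}; W {4,6,7,9}->{4}; U {3,6,8}->{8}
Constraint 2 (U != V) on D(U)={8} D(V)={4}: no change
Constraint 3 (Y + U = W) on D(Y)={3,5,6} D(U)={8} D(W)={4}: Y {3,5,6}->{}; U {8}->{}; W {4}->{}
So after all 3 constraints: D(V) = {4}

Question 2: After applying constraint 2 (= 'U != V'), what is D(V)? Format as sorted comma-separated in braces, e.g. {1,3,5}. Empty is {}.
Answer: {4}

Derivation:
Constraint 1 (V + W = U) on D(V)={4,5,6,7,9} D(W)={4,6,7,9} D(U)={3,6,8}: V {4,5,6,7,9}->{4}; W {4,6,7,9}->{4}; U {3,6,8}->{8}
Constraint 2 (U != V) on D(U)={8} D(V)={4}: no change
So after constraint 2: D(V) = {4}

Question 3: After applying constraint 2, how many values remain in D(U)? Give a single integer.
Answer: 1

Derivation:
Constraint 1 (V + W = U) on D(V)={4,5,6,7,9} D(W)={4,6,7,9} D(U)={3,6,8}: V {4,5,6,7,9}->{4}; W {4,6,7,9}->{4}; U {3,6,8}->{8}
Constraint 2 (U != V) on D(U)={8} D(V)={4}: no change
So after constraint 2: D(U)={8}, size = 1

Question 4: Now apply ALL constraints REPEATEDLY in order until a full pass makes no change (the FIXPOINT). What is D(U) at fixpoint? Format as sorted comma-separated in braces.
Answer: {}

Derivation:
pass 0 (initial): D(U)={3,6,8}
pass 1: U {3,6,8}->{}; V {4,5,6,7,9}->{4}; W {4,6,7,9}->{}; Y {3,5,6}->{}
pass 2: V {4}->{}
pass 3: no change
Fixpoint after 3 passes: D(U) = {}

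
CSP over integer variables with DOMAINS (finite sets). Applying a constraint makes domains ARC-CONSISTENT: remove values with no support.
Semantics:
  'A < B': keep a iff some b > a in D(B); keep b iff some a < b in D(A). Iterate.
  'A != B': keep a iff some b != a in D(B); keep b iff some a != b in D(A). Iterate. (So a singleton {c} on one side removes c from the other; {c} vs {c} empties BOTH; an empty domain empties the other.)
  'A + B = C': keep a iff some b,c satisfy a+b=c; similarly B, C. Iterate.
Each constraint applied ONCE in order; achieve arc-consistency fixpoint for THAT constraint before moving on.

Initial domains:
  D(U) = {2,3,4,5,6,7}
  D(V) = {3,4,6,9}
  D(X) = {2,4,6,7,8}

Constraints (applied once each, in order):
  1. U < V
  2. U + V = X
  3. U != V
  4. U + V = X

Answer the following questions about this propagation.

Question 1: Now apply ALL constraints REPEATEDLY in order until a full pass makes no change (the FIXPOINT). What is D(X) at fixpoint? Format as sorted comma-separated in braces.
Answer: {6,7,8}

Derivation:
pass 0 (initial): D(X)={2,4,6,7,8}
pass 1: U {2,3,4,5,6,7}->{2,3,4,5}; V {3,4,6,9}->{3,4,6}; X {2,4,6,7,8}->{6,7,8}
pass 2: no change
Fixpoint after 2 passes: D(X) = {6,7,8}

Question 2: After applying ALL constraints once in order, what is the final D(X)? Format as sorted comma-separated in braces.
Answer: {6,7,8}

Derivation:
Constraint 1 (U < V) on D(U)={2,3,4,5,6,7} D(V)={3,4,6,9}: no change
Constraint 2 (U + V = X) on D(U)={2,3,4,5,6,7} D(V)={3,4,6,9} D(X)={2,4,6,7,8}: U {2,3,4,5,6,7}->{2,3,4,5}; V {3,4,6,9}->{3,4,6}; X {2,4,6,7,8}->{6,7,8}
Constraint 3 (U != V) on D(U)={2,3,4,5} D(V)={3,4,6}: no change
Constraint 4 (U + V = X) on D(U)={2,3,4,5} D(V)={3,4,6} D(X)={6,7,8}: no change
So after all 4 constraints: D(X) = {6,7,8}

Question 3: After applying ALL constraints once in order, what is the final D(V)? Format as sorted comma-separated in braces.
Answer: {3,4,6}

Derivation:
Constraint 1 (U < V) on D(U)={2,3,4,5,6,7} D(V)={3,4,6,9}: no change
Constraint 2 (U + V = X) on D(U)={2,3,4,5,6,7} D(V)={3,4,6,9} D(X)={2,4,6,7,8}: U {2,3,4,5,6,7}->{2,3,4,5}; V {3,4,6,9}->{3,4,6}; X {2,4,6,7,8}->{6,7,8}
Constraint 3 (U != V) on D(U)={2,3,4,5} D(V)={3,4,6}: no change
Constraint 4 (U + V = X) on D(U)={2,3,4,5} D(V)={3,4,6} D(X)={6,7,8}: no change
So after all 4 constraints: D(V) = {3,4,6}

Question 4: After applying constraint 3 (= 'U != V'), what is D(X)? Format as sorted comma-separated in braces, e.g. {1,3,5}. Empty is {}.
Constraint 1 (U < V) on D(U)={2,3,4,5,6,7} D(V)={3,4,6,9}: no change
Constraint 2 (U + V = X) on D(U)={2,3,4,5,6,7} D(V)={3,4,6,9} D(X)={2,4,6,7,8}: U {2,3,4,5,6,7}->{2,3,4,5}; V {3,4,6,9}->{3,4,6}; X {2,4,6,7,8}->{6,7,8}
Constraint 3 (U != V) on D(U)={2,3,4,5} D(V)={3,4,6}: no change
So after constraint 3: D(X) = {6,7,8}

Answer: {6,7,8}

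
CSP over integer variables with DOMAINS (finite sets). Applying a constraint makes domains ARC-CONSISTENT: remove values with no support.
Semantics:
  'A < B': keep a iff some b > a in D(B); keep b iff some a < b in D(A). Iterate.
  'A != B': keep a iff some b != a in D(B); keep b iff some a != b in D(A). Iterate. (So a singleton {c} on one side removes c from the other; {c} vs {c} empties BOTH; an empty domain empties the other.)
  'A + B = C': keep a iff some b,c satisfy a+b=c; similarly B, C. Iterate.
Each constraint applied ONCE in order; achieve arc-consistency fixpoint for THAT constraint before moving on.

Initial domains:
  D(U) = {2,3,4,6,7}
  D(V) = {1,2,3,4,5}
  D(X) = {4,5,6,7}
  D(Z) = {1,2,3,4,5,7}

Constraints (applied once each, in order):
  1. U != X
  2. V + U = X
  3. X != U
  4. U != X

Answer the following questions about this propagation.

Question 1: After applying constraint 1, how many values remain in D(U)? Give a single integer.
Answer: 5

Derivation:
Constraint 1 (U != X) on D(U)={2,3,4,6,7} D(X)={4,5,6,7}: no change
So after constraint 1: D(U)={2,3,4,6,7}, size = 5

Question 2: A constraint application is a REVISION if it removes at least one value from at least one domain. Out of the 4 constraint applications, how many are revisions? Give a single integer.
Constraint 1 (U != X) on D(U)={2,3,4,6,7} D(X)={4,5,6,7}: no change => not a revision
Constraint 2 (V + U = X) on D(V)={1,2,3,4,5} D(U)={2,3,4,6,7} D(X)={4,5,6,7}: U {2,3,4,6,7}->{2,3,4,6} => REVISION
Constraint 3 (X != U) on D(X)={4,5,6,7} D(U)={2,3,4,6}: no change => not a revision
Constraint 4 (U != X) on D(U)={2,3,4,6} D(X)={4,5,6,7}: no change => not a revision
Total revisions = 1

Answer: 1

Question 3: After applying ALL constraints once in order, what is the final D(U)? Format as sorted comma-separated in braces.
Constraint 1 (U != X) on D(U)={2,3,4,6,7} D(X)={4,5,6,7}: no change
Constraint 2 (V + U = X) on D(V)={1,2,3,4,5} D(U)={2,3,4,6,7} D(X)={4,5,6,7}: U {2,3,4,6,7}->{2,3,4,6}
Constraint 3 (X != U) on D(X)={4,5,6,7} D(U)={2,3,4,6}: no change
Constraint 4 (U != X) on D(U)={2,3,4,6} D(X)={4,5,6,7}: no change
So after all 4 constraints: D(U) = {2,3,4,6}

Answer: {2,3,4,6}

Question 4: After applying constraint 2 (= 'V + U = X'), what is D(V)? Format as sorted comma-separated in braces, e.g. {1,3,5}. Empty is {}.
Answer: {1,2,3,4,5}

Derivation:
Constraint 1 (U != X) on D(U)={2,3,4,6,7} D(X)={4,5,6,7}: no change
Constraint 2 (V + U = X) on D(V)={1,2,3,4,5} D(U)={2,3,4,6,7} D(X)={4,5,6,7}: U {2,3,4,6,7}->{2,3,4,6}
So after constraint 2: D(V) = {1,2,3,4,5}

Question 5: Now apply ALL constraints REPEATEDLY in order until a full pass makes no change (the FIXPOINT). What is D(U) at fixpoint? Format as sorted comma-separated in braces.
pass 0 (initial): D(U)={2,3,4,6,7}
pass 1: U {2,3,4,6,7}->{2,3,4,6}
pass 2: no change
Fixpoint after 2 passes: D(U) = {2,3,4,6}

Answer: {2,3,4,6}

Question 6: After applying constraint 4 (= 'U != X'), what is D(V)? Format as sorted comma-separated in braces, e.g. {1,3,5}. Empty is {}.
Constraint 1 (U != X) on D(U)={2,3,4,6,7} D(X)={4,5,6,7}: no change
Constraint 2 (V + U = X) on D(V)={1,2,3,4,5} D(U)={2,3,4,6,7} D(X)={4,5,6,7}: U {2,3,4,6,7}->{2,3,4,6}
Constraint 3 (X != U) on D(X)={4,5,6,7} D(U)={2,3,4,6}: no change
Constraint 4 (U != X) on D(U)={2,3,4,6} D(X)={4,5,6,7}: no change
So after constraint 4: D(V) = {1,2,3,4,5}

Answer: {1,2,3,4,5}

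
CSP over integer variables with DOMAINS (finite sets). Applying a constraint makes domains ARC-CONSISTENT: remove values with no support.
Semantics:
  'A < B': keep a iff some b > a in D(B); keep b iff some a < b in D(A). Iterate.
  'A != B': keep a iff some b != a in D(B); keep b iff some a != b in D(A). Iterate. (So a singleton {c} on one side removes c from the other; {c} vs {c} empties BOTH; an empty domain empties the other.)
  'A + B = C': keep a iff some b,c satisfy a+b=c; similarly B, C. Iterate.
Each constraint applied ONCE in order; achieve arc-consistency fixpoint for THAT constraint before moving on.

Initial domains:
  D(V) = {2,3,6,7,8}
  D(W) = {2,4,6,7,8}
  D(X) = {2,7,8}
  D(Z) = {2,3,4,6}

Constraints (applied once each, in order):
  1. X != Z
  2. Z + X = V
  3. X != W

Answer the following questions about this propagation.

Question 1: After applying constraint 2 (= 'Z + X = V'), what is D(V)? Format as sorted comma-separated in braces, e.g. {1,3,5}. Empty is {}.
Answer: {6,8}

Derivation:
Constraint 1 (X != Z) on D(X)={2,7,8} D(Z)={2,3,4,6}: no change
Constraint 2 (Z + X = V) on D(Z)={2,3,4,6} D(X)={2,7,8} D(V)={2,3,6,7,8}: Z {2,3,4,6}->{4,6}; X {2,7,8}->{2}; V {2,3,6,7,8}->{6,8}
So after constraint 2: D(V) = {6,8}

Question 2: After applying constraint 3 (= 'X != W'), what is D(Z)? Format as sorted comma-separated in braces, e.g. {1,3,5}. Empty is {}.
Answer: {4,6}

Derivation:
Constraint 1 (X != Z) on D(X)={2,7,8} D(Z)={2,3,4,6}: no change
Constraint 2 (Z + X = V) on D(Z)={2,3,4,6} D(X)={2,7,8} D(V)={2,3,6,7,8}: Z {2,3,4,6}->{4,6}; X {2,7,8}->{2}; V {2,3,6,7,8}->{6,8}
Constraint 3 (X != W) on D(X)={2} D(W)={2,4,6,7,8}: W {2,4,6,7,8}->{4,6,7,8}
So after constraint 3: D(Z) = {4,6}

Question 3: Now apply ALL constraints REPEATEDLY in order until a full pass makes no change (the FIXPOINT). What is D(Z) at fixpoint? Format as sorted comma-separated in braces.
pass 0 (initial): D(Z)={2,3,4,6}
pass 1: V {2,3,6,7,8}->{6,8}; W {2,4,6,7,8}->{4,6,7,8}; X {2,7,8}->{2}; Z {2,3,4,6}->{4,6}
pass 2: no change
Fixpoint after 2 passes: D(Z) = {4,6}

Answer: {4,6}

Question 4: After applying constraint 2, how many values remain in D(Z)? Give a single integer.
Constraint 1 (X != Z) on D(X)={2,7,8} D(Z)={2,3,4,6}: no change
Constraint 2 (Z + X = V) on D(Z)={2,3,4,6} D(X)={2,7,8} D(V)={2,3,6,7,8}: Z {2,3,4,6}->{4,6}; X {2,7,8}->{2}; V {2,3,6,7,8}->{6,8}
So after constraint 2: D(Z)={4,6}, size = 2

Answer: 2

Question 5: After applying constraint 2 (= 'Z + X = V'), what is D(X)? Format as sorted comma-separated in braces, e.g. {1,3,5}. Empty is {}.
Answer: {2}

Derivation:
Constraint 1 (X != Z) on D(X)={2,7,8} D(Z)={2,3,4,6}: no change
Constraint 2 (Z + X = V) on D(Z)={2,3,4,6} D(X)={2,7,8} D(V)={2,3,6,7,8}: Z {2,3,4,6}->{4,6}; X {2,7,8}->{2}; V {2,3,6,7,8}->{6,8}
So after constraint 2: D(X) = {2}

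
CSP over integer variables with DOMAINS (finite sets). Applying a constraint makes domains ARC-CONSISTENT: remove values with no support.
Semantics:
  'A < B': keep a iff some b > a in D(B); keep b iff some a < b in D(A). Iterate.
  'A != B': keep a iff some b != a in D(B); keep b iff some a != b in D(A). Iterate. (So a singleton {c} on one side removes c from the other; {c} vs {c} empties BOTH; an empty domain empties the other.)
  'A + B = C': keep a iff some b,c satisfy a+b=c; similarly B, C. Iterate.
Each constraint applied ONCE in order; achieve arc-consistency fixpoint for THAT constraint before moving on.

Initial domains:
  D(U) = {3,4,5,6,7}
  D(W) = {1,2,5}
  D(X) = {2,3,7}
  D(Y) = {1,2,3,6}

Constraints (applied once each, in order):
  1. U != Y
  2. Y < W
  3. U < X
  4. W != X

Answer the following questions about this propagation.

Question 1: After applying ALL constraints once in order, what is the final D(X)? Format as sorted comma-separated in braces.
Answer: {7}

Derivation:
Constraint 1 (U != Y) on D(U)={3,4,5,6,7} D(Y)={1,2,3,6}: no change
Constraint 2 (Y < W) on D(Y)={1,2,3,6} D(W)={1,2,5}: Y {1,2,3,6}->{1,2,3}; W {1,2,5}->{2,5}
Constraint 3 (U < X) on D(U)={3,4,5,6,7} D(X)={2,3,7}: U {3,4,5,6,7}->{3,4,5,6}; X {2,3,7}->{7}
Constraint 4 (W != X) on D(W)={2,5} D(X)={7}: no change
So after all 4 constraints: D(X) = {7}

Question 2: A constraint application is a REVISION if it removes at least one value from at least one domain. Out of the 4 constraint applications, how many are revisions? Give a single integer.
Answer: 2

Derivation:
Constraint 1 (U != Y) on D(U)={3,4,5,6,7} D(Y)={1,2,3,6}: no change => not a revision
Constraint 2 (Y < W) on D(Y)={1,2,3,6} D(W)={1,2,5}: Y {1,2,3,6}->{1,2,3}; W {1,2,5}->{2,5} => REVISION
Constraint 3 (U < X) on D(U)={3,4,5,6,7} D(X)={2,3,7}: U {3,4,5,6,7}->{3,4,5,6}; X {2,3,7}->{7} => REVISION
Constraint 4 (W != X) on D(W)={2,5} D(X)={7}: no change => not a revision
Total revisions = 2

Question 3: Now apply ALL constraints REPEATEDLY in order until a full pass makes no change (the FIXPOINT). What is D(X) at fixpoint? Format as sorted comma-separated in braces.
Answer: {7}

Derivation:
pass 0 (initial): D(X)={2,3,7}
pass 1: U {3,4,5,6,7}->{3,4,5,6}; W {1,2,5}->{2,5}; X {2,3,7}->{7}; Y {1,2,3,6}->{1,2,3}
pass 2: no change
Fixpoint after 2 passes: D(X) = {7}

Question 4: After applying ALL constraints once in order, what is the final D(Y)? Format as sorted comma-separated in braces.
Answer: {1,2,3}

Derivation:
Constraint 1 (U != Y) on D(U)={3,4,5,6,7} D(Y)={1,2,3,6}: no change
Constraint 2 (Y < W) on D(Y)={1,2,3,6} D(W)={1,2,5}: Y {1,2,3,6}->{1,2,3}; W {1,2,5}->{2,5}
Constraint 3 (U < X) on D(U)={3,4,5,6,7} D(X)={2,3,7}: U {3,4,5,6,7}->{3,4,5,6}; X {2,3,7}->{7}
Constraint 4 (W != X) on D(W)={2,5} D(X)={7}: no change
So after all 4 constraints: D(Y) = {1,2,3}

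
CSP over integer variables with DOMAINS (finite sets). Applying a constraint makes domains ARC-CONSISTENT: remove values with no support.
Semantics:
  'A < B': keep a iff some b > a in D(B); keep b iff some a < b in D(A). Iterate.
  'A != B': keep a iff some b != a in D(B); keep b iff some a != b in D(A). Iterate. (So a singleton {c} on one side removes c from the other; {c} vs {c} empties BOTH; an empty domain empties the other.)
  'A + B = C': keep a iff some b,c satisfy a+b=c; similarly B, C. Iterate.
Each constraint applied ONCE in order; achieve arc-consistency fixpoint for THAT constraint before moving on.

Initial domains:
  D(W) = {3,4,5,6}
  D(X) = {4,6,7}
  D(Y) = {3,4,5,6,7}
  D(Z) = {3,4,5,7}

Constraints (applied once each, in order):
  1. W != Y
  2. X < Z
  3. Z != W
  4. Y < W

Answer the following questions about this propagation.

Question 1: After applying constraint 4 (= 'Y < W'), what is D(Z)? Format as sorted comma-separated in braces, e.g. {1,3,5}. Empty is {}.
Constraint 1 (W != Y) on D(W)={3,4,5,6} D(Y)={3,4,5,6,7}: no change
Constraint 2 (X < Z) on D(X)={4,6,7} D(Z)={3,4,5,7}: X {4,6,7}->{4,6}; Z {3,4,5,7}->{5,7}
Constraint 3 (Z != W) on D(Z)={5,7} D(W)={3,4,5,6}: no change
Constraint 4 (Y < W) on D(Y)={3,4,5,6,7} D(W)={3,4,5,6}: Y {3,4,5,6,7}->{3,4,5}; W {3,4,5,6}->{4,5,6}
So after constraint 4: D(Z) = {5,7}

Answer: {5,7}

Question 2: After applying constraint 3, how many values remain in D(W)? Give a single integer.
Constraint 1 (W != Y) on D(W)={3,4,5,6} D(Y)={3,4,5,6,7}: no change
Constraint 2 (X < Z) on D(X)={4,6,7} D(Z)={3,4,5,7}: X {4,6,7}->{4,6}; Z {3,4,5,7}->{5,7}
Constraint 3 (Z != W) on D(Z)={5,7} D(W)={3,4,5,6}: no change
So after constraint 3: D(W)={3,4,5,6}, size = 4

Answer: 4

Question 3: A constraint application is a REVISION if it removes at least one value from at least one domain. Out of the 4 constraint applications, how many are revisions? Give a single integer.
Constraint 1 (W != Y) on D(W)={3,4,5,6} D(Y)={3,4,5,6,7}: no change => not a revision
Constraint 2 (X < Z) on D(X)={4,6,7} D(Z)={3,4,5,7}: X {4,6,7}->{4,6}; Z {3,4,5,7}->{5,7} => REVISION
Constraint 3 (Z != W) on D(Z)={5,7} D(W)={3,4,5,6}: no change => not a revision
Constraint 4 (Y < W) on D(Y)={3,4,5,6,7} D(W)={3,4,5,6}: Y {3,4,5,6,7}->{3,4,5}; W {3,4,5,6}->{4,5,6} => REVISION
Total revisions = 2

Answer: 2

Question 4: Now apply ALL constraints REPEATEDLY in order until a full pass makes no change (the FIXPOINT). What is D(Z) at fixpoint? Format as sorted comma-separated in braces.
pass 0 (initial): D(Z)={3,4,5,7}
pass 1: W {3,4,5,6}->{4,5,6}; X {4,6,7}->{4,6}; Y {3,4,5,6,7}->{3,4,5}; Z {3,4,5,7}->{5,7}
pass 2: no change
Fixpoint after 2 passes: D(Z) = {5,7}

Answer: {5,7}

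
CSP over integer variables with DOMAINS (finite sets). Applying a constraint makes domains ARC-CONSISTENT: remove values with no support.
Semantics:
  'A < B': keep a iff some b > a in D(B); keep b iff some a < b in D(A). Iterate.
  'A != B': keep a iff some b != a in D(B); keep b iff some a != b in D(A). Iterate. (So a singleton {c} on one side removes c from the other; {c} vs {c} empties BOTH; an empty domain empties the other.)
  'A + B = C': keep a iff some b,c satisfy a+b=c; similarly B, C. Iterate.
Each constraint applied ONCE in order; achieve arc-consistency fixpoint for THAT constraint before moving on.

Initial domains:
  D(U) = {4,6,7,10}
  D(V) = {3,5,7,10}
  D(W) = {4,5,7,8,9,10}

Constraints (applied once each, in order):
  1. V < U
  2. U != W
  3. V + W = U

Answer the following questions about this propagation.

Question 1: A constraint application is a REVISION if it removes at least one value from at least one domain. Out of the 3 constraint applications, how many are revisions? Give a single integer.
Constraint 1 (V < U) on D(V)={3,5,7,10} D(U)={4,6,7,10}: V {3,5,7,10}->{3,5,7} => REVISION
Constraint 2 (U != W) on D(U)={4,6,7,10} D(W)={4,5,7,8,9,10}: no change => not a revision
Constraint 3 (V + W = U) on D(V)={3,5,7} D(W)={4,5,7,8,9,10} D(U)={4,6,7,10}: V {3,5,7}->{3,5}; W {4,5,7,8,9,10}->{4,5,7}; U {4,6,7,10}->{7,10} => REVISION
Total revisions = 2

Answer: 2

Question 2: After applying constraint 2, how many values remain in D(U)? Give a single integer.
Answer: 4

Derivation:
Constraint 1 (V < U) on D(V)={3,5,7,10} D(U)={4,6,7,10}: V {3,5,7,10}->{3,5,7}
Constraint 2 (U != W) on D(U)={4,6,7,10} D(W)={4,5,7,8,9,10}: no change
So after constraint 2: D(U)={4,6,7,10}, size = 4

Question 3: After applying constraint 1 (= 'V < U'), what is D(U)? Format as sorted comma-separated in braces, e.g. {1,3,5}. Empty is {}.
Constraint 1 (V < U) on D(V)={3,5,7,10} D(U)={4,6,7,10}: V {3,5,7,10}->{3,5,7}
So after constraint 1: D(U) = {4,6,7,10}

Answer: {4,6,7,10}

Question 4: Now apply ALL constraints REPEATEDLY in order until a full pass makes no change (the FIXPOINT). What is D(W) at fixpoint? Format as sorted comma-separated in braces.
pass 0 (initial): D(W)={4,5,7,8,9,10}
pass 1: U {4,6,7,10}->{7,10}; V {3,5,7,10}->{3,5}; W {4,5,7,8,9,10}->{4,5,7}
pass 2: no change
Fixpoint after 2 passes: D(W) = {4,5,7}

Answer: {4,5,7}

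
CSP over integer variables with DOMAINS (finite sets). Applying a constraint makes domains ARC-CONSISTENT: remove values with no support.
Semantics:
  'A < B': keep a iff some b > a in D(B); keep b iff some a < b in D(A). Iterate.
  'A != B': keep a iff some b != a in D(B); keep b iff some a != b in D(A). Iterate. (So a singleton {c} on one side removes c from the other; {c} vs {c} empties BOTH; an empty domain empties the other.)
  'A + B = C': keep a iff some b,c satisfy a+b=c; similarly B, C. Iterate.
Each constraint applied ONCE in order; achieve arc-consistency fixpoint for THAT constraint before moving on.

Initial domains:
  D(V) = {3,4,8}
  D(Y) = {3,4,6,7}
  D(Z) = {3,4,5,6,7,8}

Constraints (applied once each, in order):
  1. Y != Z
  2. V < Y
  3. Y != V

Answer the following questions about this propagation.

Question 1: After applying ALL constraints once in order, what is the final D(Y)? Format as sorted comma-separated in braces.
Constraint 1 (Y != Z) on D(Y)={3,4,6,7} D(Z)={3,4,5,6,7,8}: no change
Constraint 2 (V < Y) on D(V)={3,4,8} D(Y)={3,4,6,7}: V {3,4,8}->{3,4}; Y {3,4,6,7}->{4,6,7}
Constraint 3 (Y != V) on D(Y)={4,6,7} D(V)={3,4}: no change
So after all 3 constraints: D(Y) = {4,6,7}

Answer: {4,6,7}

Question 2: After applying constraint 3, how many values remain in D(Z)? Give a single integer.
Answer: 6

Derivation:
Constraint 1 (Y != Z) on D(Y)={3,4,6,7} D(Z)={3,4,5,6,7,8}: no change
Constraint 2 (V < Y) on D(V)={3,4,8} D(Y)={3,4,6,7}: V {3,4,8}->{3,4}; Y {3,4,6,7}->{4,6,7}
Constraint 3 (Y != V) on D(Y)={4,6,7} D(V)={3,4}: no change
So after constraint 3: D(Z)={3,4,5,6,7,8}, size = 6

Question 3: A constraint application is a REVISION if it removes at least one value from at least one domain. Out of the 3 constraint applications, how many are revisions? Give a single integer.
Answer: 1

Derivation:
Constraint 1 (Y != Z) on D(Y)={3,4,6,7} D(Z)={3,4,5,6,7,8}: no change => not a revision
Constraint 2 (V < Y) on D(V)={3,4,8} D(Y)={3,4,6,7}: V {3,4,8}->{3,4}; Y {3,4,6,7}->{4,6,7} => REVISION
Constraint 3 (Y != V) on D(Y)={4,6,7} D(V)={3,4}: no change => not a revision
Total revisions = 1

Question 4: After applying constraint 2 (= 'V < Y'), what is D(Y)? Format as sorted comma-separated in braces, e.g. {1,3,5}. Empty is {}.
Constraint 1 (Y != Z) on D(Y)={3,4,6,7} D(Z)={3,4,5,6,7,8}: no change
Constraint 2 (V < Y) on D(V)={3,4,8} D(Y)={3,4,6,7}: V {3,4,8}->{3,4}; Y {3,4,6,7}->{4,6,7}
So after constraint 2: D(Y) = {4,6,7}

Answer: {4,6,7}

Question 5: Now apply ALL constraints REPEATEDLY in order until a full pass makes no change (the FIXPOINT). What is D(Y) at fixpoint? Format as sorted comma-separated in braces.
pass 0 (initial): D(Y)={3,4,6,7}
pass 1: V {3,4,8}->{3,4}; Y {3,4,6,7}->{4,6,7}
pass 2: no change
Fixpoint after 2 passes: D(Y) = {4,6,7}

Answer: {4,6,7}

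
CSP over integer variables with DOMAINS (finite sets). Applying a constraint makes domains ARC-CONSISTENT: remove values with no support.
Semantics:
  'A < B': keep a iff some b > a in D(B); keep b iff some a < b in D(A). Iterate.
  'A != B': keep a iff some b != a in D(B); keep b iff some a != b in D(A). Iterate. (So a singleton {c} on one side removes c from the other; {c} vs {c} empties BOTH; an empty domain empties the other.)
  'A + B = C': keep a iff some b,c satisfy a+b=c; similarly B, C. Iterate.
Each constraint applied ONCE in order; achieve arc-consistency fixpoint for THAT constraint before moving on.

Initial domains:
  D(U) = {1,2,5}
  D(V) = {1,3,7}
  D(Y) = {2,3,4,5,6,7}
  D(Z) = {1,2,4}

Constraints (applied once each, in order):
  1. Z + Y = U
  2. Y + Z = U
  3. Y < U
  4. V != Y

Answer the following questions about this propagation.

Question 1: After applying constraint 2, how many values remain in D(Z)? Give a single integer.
Answer: 2

Derivation:
Constraint 1 (Z + Y = U) on D(Z)={1,2,4} D(Y)={2,3,4,5,6,7} D(U)={1,2,5}: Z {1,2,4}->{1,2}; Y {2,3,4,5,6,7}->{3,4}; U {1,2,5}->{5}
Constraint 2 (Y + Z = U) on D(Y)={3,4} D(Z)={1,2} D(U)={5}: no change
So after constraint 2: D(Z)={1,2}, size = 2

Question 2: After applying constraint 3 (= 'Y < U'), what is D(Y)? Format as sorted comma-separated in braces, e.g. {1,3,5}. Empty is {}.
Answer: {3,4}

Derivation:
Constraint 1 (Z + Y = U) on D(Z)={1,2,4} D(Y)={2,3,4,5,6,7} D(U)={1,2,5}: Z {1,2,4}->{1,2}; Y {2,3,4,5,6,7}->{3,4}; U {1,2,5}->{5}
Constraint 2 (Y + Z = U) on D(Y)={3,4} D(Z)={1,2} D(U)={5}: no change
Constraint 3 (Y < U) on D(Y)={3,4} D(U)={5}: no change
So after constraint 3: D(Y) = {3,4}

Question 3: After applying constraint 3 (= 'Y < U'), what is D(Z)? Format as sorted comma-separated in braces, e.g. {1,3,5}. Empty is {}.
Answer: {1,2}

Derivation:
Constraint 1 (Z + Y = U) on D(Z)={1,2,4} D(Y)={2,3,4,5,6,7} D(U)={1,2,5}: Z {1,2,4}->{1,2}; Y {2,3,4,5,6,7}->{3,4}; U {1,2,5}->{5}
Constraint 2 (Y + Z = U) on D(Y)={3,4} D(Z)={1,2} D(U)={5}: no change
Constraint 3 (Y < U) on D(Y)={3,4} D(U)={5}: no change
So after constraint 3: D(Z) = {1,2}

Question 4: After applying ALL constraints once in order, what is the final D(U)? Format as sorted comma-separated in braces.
Answer: {5}

Derivation:
Constraint 1 (Z + Y = U) on D(Z)={1,2,4} D(Y)={2,3,4,5,6,7} D(U)={1,2,5}: Z {1,2,4}->{1,2}; Y {2,3,4,5,6,7}->{3,4}; U {1,2,5}->{5}
Constraint 2 (Y + Z = U) on D(Y)={3,4} D(Z)={1,2} D(U)={5}: no change
Constraint 3 (Y < U) on D(Y)={3,4} D(U)={5}: no change
Constraint 4 (V != Y) on D(V)={1,3,7} D(Y)={3,4}: no change
So after all 4 constraints: D(U) = {5}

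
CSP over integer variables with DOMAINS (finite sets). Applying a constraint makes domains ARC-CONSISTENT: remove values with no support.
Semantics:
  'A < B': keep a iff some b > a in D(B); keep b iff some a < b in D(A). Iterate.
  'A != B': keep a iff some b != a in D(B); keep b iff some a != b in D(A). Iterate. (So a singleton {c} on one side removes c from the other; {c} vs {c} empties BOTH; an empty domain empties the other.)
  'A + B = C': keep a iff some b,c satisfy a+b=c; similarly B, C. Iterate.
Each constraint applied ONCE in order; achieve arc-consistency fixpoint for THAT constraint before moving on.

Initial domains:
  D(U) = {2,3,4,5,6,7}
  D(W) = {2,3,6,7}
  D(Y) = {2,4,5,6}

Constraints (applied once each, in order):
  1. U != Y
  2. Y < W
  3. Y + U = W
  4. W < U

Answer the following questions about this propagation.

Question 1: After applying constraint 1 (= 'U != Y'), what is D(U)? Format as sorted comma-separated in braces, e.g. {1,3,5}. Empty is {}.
Answer: {2,3,4,5,6,7}

Derivation:
Constraint 1 (U != Y) on D(U)={2,3,4,5,6,7} D(Y)={2,4,5,6}: no change
So after constraint 1: D(U) = {2,3,4,5,6,7}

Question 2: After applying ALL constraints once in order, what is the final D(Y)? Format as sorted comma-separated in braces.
Constraint 1 (U != Y) on D(U)={2,3,4,5,6,7} D(Y)={2,4,5,6}: no change
Constraint 2 (Y < W) on D(Y)={2,4,5,6} D(W)={2,3,6,7}: W {2,3,6,7}->{3,6,7}
Constraint 3 (Y + U = W) on D(Y)={2,4,5,6} D(U)={2,3,4,5,6,7} D(W)={3,6,7}: Y {2,4,5,6}->{2,4,5}; U {2,3,4,5,6,7}->{2,3,4,5}; W {3,6,7}->{6,7}
Constraint 4 (W < U) on D(W)={6,7} D(U)={2,3,4,5}: W {6,7}->{}; U {2,3,4,5}->{}
So after all 4 constraints: D(Y) = {2,4,5}

Answer: {2,4,5}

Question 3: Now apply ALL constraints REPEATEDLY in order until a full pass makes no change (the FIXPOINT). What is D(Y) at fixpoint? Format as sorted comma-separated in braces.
pass 0 (initial): D(Y)={2,4,5,6}
pass 1: U {2,3,4,5,6,7}->{}; W {2,3,6,7}->{}; Y {2,4,5,6}->{2,4,5}
pass 2: Y {2,4,5}->{}
pass 3: no change
Fixpoint after 3 passes: D(Y) = {}

Answer: {}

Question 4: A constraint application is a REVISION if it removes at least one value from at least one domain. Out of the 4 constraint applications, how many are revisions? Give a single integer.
Constraint 1 (U != Y) on D(U)={2,3,4,5,6,7} D(Y)={2,4,5,6}: no change => not a revision
Constraint 2 (Y < W) on D(Y)={2,4,5,6} D(W)={2,3,6,7}: W {2,3,6,7}->{3,6,7} => REVISION
Constraint 3 (Y + U = W) on D(Y)={2,4,5,6} D(U)={2,3,4,5,6,7} D(W)={3,6,7}: Y {2,4,5,6}->{2,4,5}; U {2,3,4,5,6,7}->{2,3,4,5}; W {3,6,7}->{6,7} => REVISION
Constraint 4 (W < U) on D(W)={6,7} D(U)={2,3,4,5}: W {6,7}->{}; U {2,3,4,5}->{} => REVISION
Total revisions = 3

Answer: 3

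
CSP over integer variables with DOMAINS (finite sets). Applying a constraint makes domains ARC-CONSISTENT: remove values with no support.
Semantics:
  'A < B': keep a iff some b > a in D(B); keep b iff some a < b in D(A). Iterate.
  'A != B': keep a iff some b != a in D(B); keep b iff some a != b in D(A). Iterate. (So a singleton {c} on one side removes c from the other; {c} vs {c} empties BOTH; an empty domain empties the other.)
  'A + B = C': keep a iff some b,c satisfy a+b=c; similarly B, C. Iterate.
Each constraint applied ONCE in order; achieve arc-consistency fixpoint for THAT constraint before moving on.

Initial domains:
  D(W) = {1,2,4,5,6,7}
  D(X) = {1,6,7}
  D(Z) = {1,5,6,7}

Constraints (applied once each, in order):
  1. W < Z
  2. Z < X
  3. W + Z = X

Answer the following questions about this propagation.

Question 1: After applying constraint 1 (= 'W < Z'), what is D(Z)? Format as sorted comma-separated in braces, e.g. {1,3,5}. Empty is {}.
Answer: {5,6,7}

Derivation:
Constraint 1 (W < Z) on D(W)={1,2,4,5,6,7} D(Z)={1,5,6,7}: W {1,2,4,5,6,7}->{1,2,4,5,6}; Z {1,5,6,7}->{5,6,7}
So after constraint 1: D(Z) = {5,6,7}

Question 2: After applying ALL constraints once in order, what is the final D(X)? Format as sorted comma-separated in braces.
Answer: {6,7}

Derivation:
Constraint 1 (W < Z) on D(W)={1,2,4,5,6,7} D(Z)={1,5,6,7}: W {1,2,4,5,6,7}->{1,2,4,5,6}; Z {1,5,6,7}->{5,6,7}
Constraint 2 (Z < X) on D(Z)={5,6,7} D(X)={1,6,7}: Z {5,6,7}->{5,6}; X {1,6,7}->{6,7}
Constraint 3 (W + Z = X) on D(W)={1,2,4,5,6} D(Z)={5,6} D(X)={6,7}: W {1,2,4,5,6}->{1,2}
So after all 3 constraints: D(X) = {6,7}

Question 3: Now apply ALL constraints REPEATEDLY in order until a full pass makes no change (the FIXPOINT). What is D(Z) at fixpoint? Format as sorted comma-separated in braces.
pass 0 (initial): D(Z)={1,5,6,7}
pass 1: W {1,2,4,5,6,7}->{1,2}; X {1,6,7}->{6,7}; Z {1,5,6,7}->{5,6}
pass 2: no change
Fixpoint after 2 passes: D(Z) = {5,6}

Answer: {5,6}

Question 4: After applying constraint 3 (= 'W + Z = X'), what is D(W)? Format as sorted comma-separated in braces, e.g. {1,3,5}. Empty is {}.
Answer: {1,2}

Derivation:
Constraint 1 (W < Z) on D(W)={1,2,4,5,6,7} D(Z)={1,5,6,7}: W {1,2,4,5,6,7}->{1,2,4,5,6}; Z {1,5,6,7}->{5,6,7}
Constraint 2 (Z < X) on D(Z)={5,6,7} D(X)={1,6,7}: Z {5,6,7}->{5,6}; X {1,6,7}->{6,7}
Constraint 3 (W + Z = X) on D(W)={1,2,4,5,6} D(Z)={5,6} D(X)={6,7}: W {1,2,4,5,6}->{1,2}
So after constraint 3: D(W) = {1,2}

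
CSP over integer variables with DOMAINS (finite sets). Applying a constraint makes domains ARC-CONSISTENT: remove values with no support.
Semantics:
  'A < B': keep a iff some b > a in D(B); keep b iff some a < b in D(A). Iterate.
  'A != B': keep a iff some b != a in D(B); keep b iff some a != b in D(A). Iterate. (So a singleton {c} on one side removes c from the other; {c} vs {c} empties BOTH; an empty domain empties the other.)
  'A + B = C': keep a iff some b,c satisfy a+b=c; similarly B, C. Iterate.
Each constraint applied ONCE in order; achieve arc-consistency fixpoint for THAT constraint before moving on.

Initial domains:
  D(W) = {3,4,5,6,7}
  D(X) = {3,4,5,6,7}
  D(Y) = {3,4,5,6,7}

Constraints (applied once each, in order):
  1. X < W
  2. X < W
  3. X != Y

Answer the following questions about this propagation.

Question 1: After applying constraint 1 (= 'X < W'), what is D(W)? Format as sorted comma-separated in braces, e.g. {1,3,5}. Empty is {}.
Constraint 1 (X < W) on D(X)={3,4,5,6,7} D(W)={3,4,5,6,7}: X {3,4,5,6,7}->{3,4,5,6}; W {3,4,5,6,7}->{4,5,6,7}
So after constraint 1: D(W) = {4,5,6,7}

Answer: {4,5,6,7}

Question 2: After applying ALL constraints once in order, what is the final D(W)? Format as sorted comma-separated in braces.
Answer: {4,5,6,7}

Derivation:
Constraint 1 (X < W) on D(X)={3,4,5,6,7} D(W)={3,4,5,6,7}: X {3,4,5,6,7}->{3,4,5,6}; W {3,4,5,6,7}->{4,5,6,7}
Constraint 2 (X < W) on D(X)={3,4,5,6} D(W)={4,5,6,7}: no change
Constraint 3 (X != Y) on D(X)={3,4,5,6} D(Y)={3,4,5,6,7}: no change
So after all 3 constraints: D(W) = {4,5,6,7}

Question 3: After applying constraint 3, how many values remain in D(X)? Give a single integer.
Answer: 4

Derivation:
Constraint 1 (X < W) on D(X)={3,4,5,6,7} D(W)={3,4,5,6,7}: X {3,4,5,6,7}->{3,4,5,6}; W {3,4,5,6,7}->{4,5,6,7}
Constraint 2 (X < W) on D(X)={3,4,5,6} D(W)={4,5,6,7}: no change
Constraint 3 (X != Y) on D(X)={3,4,5,6} D(Y)={3,4,5,6,7}: no change
So after constraint 3: D(X)={3,4,5,6}, size = 4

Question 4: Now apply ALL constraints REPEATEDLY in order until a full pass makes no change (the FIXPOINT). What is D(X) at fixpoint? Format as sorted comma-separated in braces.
pass 0 (initial): D(X)={3,4,5,6,7}
pass 1: W {3,4,5,6,7}->{4,5,6,7}; X {3,4,5,6,7}->{3,4,5,6}
pass 2: no change
Fixpoint after 2 passes: D(X) = {3,4,5,6}

Answer: {3,4,5,6}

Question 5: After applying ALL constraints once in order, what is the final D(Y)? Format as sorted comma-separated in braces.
Answer: {3,4,5,6,7}

Derivation:
Constraint 1 (X < W) on D(X)={3,4,5,6,7} D(W)={3,4,5,6,7}: X {3,4,5,6,7}->{3,4,5,6}; W {3,4,5,6,7}->{4,5,6,7}
Constraint 2 (X < W) on D(X)={3,4,5,6} D(W)={4,5,6,7}: no change
Constraint 3 (X != Y) on D(X)={3,4,5,6} D(Y)={3,4,5,6,7}: no change
So after all 3 constraints: D(Y) = {3,4,5,6,7}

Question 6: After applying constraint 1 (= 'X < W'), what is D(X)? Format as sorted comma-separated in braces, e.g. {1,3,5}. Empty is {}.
Answer: {3,4,5,6}

Derivation:
Constraint 1 (X < W) on D(X)={3,4,5,6,7} D(W)={3,4,5,6,7}: X {3,4,5,6,7}->{3,4,5,6}; W {3,4,5,6,7}->{4,5,6,7}
So after constraint 1: D(X) = {3,4,5,6}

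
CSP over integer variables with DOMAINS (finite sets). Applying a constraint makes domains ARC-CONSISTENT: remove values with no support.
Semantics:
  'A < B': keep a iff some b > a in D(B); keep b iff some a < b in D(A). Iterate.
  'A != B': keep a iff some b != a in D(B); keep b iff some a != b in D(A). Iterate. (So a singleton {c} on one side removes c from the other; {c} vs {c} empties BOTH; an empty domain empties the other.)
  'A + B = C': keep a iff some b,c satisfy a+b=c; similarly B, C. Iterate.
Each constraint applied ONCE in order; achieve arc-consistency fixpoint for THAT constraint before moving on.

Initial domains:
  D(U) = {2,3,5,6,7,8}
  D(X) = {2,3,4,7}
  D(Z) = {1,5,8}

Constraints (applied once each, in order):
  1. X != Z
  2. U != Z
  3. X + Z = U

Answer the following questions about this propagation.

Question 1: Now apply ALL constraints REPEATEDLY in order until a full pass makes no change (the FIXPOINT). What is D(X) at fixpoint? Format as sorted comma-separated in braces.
pass 0 (initial): D(X)={2,3,4,7}
pass 1: U {2,3,5,6,7,8}->{3,5,7,8}; Z {1,5,8}->{1,5}
pass 2: no change
Fixpoint after 2 passes: D(X) = {2,3,4,7}

Answer: {2,3,4,7}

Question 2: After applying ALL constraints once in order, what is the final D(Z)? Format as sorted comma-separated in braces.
Answer: {1,5}

Derivation:
Constraint 1 (X != Z) on D(X)={2,3,4,7} D(Z)={1,5,8}: no change
Constraint 2 (U != Z) on D(U)={2,3,5,6,7,8} D(Z)={1,5,8}: no change
Constraint 3 (X + Z = U) on D(X)={2,3,4,7} D(Z)={1,5,8} D(U)={2,3,5,6,7,8}: Z {1,5,8}->{1,5}; U {2,3,5,6,7,8}->{3,5,7,8}
So after all 3 constraints: D(Z) = {1,5}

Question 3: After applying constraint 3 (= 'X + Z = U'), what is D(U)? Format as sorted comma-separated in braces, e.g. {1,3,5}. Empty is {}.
Constraint 1 (X != Z) on D(X)={2,3,4,7} D(Z)={1,5,8}: no change
Constraint 2 (U != Z) on D(U)={2,3,5,6,7,8} D(Z)={1,5,8}: no change
Constraint 3 (X + Z = U) on D(X)={2,3,4,7} D(Z)={1,5,8} D(U)={2,3,5,6,7,8}: Z {1,5,8}->{1,5}; U {2,3,5,6,7,8}->{3,5,7,8}
So after constraint 3: D(U) = {3,5,7,8}

Answer: {3,5,7,8}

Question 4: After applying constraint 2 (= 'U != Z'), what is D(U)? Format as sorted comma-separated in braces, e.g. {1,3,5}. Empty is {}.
Answer: {2,3,5,6,7,8}

Derivation:
Constraint 1 (X != Z) on D(X)={2,3,4,7} D(Z)={1,5,8}: no change
Constraint 2 (U != Z) on D(U)={2,3,5,6,7,8} D(Z)={1,5,8}: no change
So after constraint 2: D(U) = {2,3,5,6,7,8}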